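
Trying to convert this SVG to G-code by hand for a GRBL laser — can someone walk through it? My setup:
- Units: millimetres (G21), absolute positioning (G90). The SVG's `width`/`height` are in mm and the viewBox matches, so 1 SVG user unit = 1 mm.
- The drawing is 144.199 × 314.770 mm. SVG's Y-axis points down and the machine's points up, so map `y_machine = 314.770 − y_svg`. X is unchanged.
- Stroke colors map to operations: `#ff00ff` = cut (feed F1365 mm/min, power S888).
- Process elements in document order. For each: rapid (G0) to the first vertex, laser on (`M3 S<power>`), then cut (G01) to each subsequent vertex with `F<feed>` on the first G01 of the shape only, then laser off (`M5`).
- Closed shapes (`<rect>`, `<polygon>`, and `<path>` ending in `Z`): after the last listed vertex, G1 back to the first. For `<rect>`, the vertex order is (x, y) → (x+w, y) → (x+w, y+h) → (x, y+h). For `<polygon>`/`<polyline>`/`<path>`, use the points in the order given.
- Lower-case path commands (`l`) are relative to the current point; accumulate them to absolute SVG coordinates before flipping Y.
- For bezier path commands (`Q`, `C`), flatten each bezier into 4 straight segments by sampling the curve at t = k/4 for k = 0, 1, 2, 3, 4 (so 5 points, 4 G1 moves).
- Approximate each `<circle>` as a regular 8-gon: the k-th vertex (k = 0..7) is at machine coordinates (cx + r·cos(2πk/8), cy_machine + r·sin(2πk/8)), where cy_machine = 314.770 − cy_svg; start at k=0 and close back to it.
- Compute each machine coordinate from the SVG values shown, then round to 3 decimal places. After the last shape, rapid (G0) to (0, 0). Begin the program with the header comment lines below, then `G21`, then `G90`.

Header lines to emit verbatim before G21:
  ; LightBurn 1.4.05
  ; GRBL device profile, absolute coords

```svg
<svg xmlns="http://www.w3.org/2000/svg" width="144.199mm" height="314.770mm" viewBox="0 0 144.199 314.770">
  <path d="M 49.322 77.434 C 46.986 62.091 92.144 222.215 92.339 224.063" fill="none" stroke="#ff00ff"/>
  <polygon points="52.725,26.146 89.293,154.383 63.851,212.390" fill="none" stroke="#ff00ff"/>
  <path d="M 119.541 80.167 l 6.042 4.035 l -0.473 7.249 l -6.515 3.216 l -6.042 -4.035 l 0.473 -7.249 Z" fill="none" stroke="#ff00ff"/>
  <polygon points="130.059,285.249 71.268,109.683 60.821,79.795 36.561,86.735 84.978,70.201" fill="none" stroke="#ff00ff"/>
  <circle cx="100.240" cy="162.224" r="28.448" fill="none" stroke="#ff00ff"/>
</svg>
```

; LightBurn 1.4.05
; GRBL device profile, absolute coords
G21
G90
G0 X49.322 Y237.336
M3 S888
G01 X55.030 Y221.158 F1365
G01 X69.881 Y170.468
G01 X85.207 Y116.555
G01 X92.339 Y90.707
M5
G0 X52.725 Y288.624
M3 S888
G01 X89.293 Y160.387 F1365
G01 X63.851 Y102.380
G01 X52.725 Y288.624
M5
G0 X119.541 Y234.603
M3 S888
G01 X125.583 Y230.568 F1365
G01 X125.110 Y223.319
G01 X118.595 Y220.103
G01 X112.553 Y224.138
G01 X113.026 Y231.387
G01 X119.541 Y234.603
M5
G0 X130.059 Y29.521
M3 S888
G01 X71.268 Y205.087 F1365
G01 X60.821 Y234.975
G01 X36.561 Y228.035
G01 X84.978 Y244.569
G01 X130.059 Y29.521
M5
G0 X128.688 Y152.546
M3 S888
G01 X120.356 Y172.662 F1365
G01 X100.240 Y180.994
G01 X80.124 Y172.662
G01 X71.792 Y152.546
G01 X80.124 Y132.430
G01 X100.240 Y124.098
G01 X120.356 Y132.430
G01 X128.688 Y152.546
M5
G0 X0.000 Y0.000

1 u = 1 mm; y_m = 314.770 − y.

[1] `<path>` cubic bezier, #ff00ff→cut S888 F1365: (49.322,237.336) → (55.030,221.158) → (69.881,170.468) → (85.207,116.555) → (92.339,90.707)

[2] `<polygon>` closed polygon, #ff00ff→cut S888 F1365: (52.725,288.624) → (89.293,160.387) → (63.851,102.380) → (52.725,288.624) (closed)

[3] `<path>` regular polygon, #ff00ff→cut S888 F1365: (119.541,234.603) → (125.583,230.568) → (125.110,223.319) → (118.595,220.103) → (112.553,224.138) → (113.026,231.387) → (119.541,234.603) (closed)

[4] `<polygon>` closed polygon, #ff00ff→cut S888 F1365: (130.059,29.521) → (71.268,205.087) → (60.821,234.975) → (36.561,228.035) → (84.978,244.569) → (130.059,29.521) (closed)

[5] `<circle>` circle, #ff00ff→cut S888 F1365: (128.688,152.546) → (120.356,172.662) → (100.240,180.994) → (80.124,172.662) → (71.792,152.546) → (80.124,132.430) → (100.240,124.098) → (120.356,132.430) → (128.688,152.546) (closed)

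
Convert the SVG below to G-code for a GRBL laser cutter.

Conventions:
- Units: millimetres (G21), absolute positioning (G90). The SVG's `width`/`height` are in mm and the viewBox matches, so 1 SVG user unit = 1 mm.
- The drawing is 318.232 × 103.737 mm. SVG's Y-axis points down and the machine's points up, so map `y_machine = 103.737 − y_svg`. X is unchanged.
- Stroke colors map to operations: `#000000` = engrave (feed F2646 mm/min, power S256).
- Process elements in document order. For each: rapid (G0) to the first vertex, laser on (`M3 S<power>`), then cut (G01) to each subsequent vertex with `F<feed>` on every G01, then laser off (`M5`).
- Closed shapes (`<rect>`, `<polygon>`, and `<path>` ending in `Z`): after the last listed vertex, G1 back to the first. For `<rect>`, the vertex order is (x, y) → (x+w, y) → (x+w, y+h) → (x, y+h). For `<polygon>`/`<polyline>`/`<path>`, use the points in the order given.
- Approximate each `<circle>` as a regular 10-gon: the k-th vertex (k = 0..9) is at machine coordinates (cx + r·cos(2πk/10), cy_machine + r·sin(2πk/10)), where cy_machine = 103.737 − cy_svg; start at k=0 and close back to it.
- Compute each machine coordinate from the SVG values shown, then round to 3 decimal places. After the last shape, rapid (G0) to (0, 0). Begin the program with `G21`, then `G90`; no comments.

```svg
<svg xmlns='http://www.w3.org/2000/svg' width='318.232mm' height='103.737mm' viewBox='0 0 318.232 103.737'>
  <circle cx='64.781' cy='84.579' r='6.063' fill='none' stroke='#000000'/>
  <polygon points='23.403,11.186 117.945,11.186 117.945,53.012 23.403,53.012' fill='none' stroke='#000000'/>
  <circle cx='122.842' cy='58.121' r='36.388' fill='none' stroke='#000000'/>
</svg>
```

viewBox `0 0 318.232 103.737` with mm width/height → 1 unit = 1 mm. Flip: y_m = 103.737 − y_svg.

**Shape 1** — `<circle>` circle, stroke `#000000` → engrave (S256, F2646). Machine vertices: (70.844,19.158) → (69.686,22.722) → (66.655,24.924) → (62.907,24.924) → (59.876,22.722) → (58.718,19.158) → (59.876,15.594) → (62.907,13.392) → (66.655,13.392) → (69.686,15.594) → (70.844,19.158). Closed: final G1 returns to the first vertex.

**Shape 2** — `<polygon>` rectangle, stroke `#000000` → engrave (S256, F2646). Machine vertices: (23.403,92.551) → (117.945,92.551) → (117.945,50.725) → (23.403,50.725) → (23.403,92.551). Closed: final G1 returns to the first vertex.

**Shape 3** — `<circle>` circle, stroke `#000000` → engrave (S256, F2646). Machine vertices: (159.230,45.616) → (152.281,67.004) → (134.087,80.223) → (111.597,80.223) → (93.403,67.004) → (86.454,45.616) → (93.403,24.228) → (111.597,11.009) → (134.087,11.009) → (152.281,24.228) → (159.230,45.616). Closed: final G1 returns to the first vertex.

G21
G90
G0 X70.844 Y19.158
M3 S256
G01 X69.686 Y22.722 F2646
G01 X66.655 Y24.924 F2646
G01 X62.907 Y24.924 F2646
G01 X59.876 Y22.722 F2646
G01 X58.718 Y19.158 F2646
G01 X59.876 Y15.594 F2646
G01 X62.907 Y13.392 F2646
G01 X66.655 Y13.392 F2646
G01 X69.686 Y15.594 F2646
G01 X70.844 Y19.158 F2646
M5
G0 X23.403 Y92.551
M3 S256
G01 X117.945 Y92.551 F2646
G01 X117.945 Y50.725 F2646
G01 X23.403 Y50.725 F2646
G01 X23.403 Y92.551 F2646
M5
G0 X159.230 Y45.616
M3 S256
G01 X152.281 Y67.004 F2646
G01 X134.087 Y80.223 F2646
G01 X111.597 Y80.223 F2646
G01 X93.403 Y67.004 F2646
G01 X86.454 Y45.616 F2646
G01 X93.403 Y24.228 F2646
G01 X111.597 Y11.009 F2646
G01 X134.087 Y11.009 F2646
G01 X152.281 Y24.228 F2646
G01 X159.230 Y45.616 F2646
M5
G0 X0.000 Y0.000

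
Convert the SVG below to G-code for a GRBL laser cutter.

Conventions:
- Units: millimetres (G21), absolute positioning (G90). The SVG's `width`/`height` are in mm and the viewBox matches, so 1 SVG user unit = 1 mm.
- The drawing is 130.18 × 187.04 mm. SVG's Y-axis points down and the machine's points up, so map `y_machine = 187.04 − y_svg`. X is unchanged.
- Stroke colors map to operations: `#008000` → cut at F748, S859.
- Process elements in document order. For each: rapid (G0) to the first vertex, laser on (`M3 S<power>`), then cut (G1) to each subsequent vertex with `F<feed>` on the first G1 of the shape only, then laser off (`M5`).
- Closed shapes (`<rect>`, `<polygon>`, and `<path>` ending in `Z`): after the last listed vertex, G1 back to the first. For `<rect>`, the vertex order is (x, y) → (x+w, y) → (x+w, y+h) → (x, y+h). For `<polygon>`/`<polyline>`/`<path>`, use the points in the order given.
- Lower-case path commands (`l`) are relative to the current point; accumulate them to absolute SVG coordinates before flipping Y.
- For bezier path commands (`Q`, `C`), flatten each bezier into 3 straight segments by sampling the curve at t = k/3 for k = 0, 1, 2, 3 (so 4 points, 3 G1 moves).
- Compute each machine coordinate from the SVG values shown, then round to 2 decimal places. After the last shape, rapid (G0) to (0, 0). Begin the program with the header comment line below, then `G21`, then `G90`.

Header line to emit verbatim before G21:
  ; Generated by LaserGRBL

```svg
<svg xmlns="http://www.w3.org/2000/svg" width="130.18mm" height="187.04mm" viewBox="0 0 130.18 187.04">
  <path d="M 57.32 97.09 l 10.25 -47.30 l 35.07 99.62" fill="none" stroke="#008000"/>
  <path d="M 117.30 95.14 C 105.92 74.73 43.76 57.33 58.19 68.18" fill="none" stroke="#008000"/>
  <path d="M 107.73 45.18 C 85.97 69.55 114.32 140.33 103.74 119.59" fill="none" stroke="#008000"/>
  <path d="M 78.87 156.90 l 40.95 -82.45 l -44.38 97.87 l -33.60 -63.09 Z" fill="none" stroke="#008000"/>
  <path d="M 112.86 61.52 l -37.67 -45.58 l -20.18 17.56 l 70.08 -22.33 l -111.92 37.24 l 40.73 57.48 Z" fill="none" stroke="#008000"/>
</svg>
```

1 u = 1 mm; y_m = 187.04 − y.

[1] `<path>` open polyline, #008000→cut S859 F748: (57.32,89.95) → (67.57,137.25) → (102.64,37.63)

[2] `<path>` cubic bezier, #008000→cut S859 F748: (117.30,91.90) → (93.71,110.37) → (64.57,121.23) → (58.19,118.86)

[3] `<path>` cubic bezier, #008000→cut S859 F748: (107.73,141.86) → (99.38,107.13) → (104.64,72.11) → (103.74,67.45)

[4] `<path>` closed polygon, #008000→cut S859 F748: (78.87,30.14) → (119.82,112.59) → (75.44,14.72) → (41.84,77.81) → (78.87,30.14) (closed)

[5] `<path>` closed polygon, #008000→cut S859 F748: (112.86,125.52) → (75.19,171.10) → (55.01,153.54) → (125.09,175.87) → (13.17,138.63) → (53.90,81.15) → (112.86,125.52) (closed)

; Generated by LaserGRBL
G21
G90
G0 X57.32 Y89.95
M3 S859
G1 X67.57 Y137.25 F748
G1 X102.64 Y37.63
M5
G0 X117.30 Y91.90
M3 S859
G1 X93.71 Y110.37 F748
G1 X64.57 Y121.23
G1 X58.19 Y118.86
M5
G0 X107.73 Y141.86
M3 S859
G1 X99.38 Y107.13 F748
G1 X104.64 Y72.11
G1 X103.74 Y67.45
M5
G0 X78.87 Y30.14
M3 S859
G1 X119.82 Y112.59 F748
G1 X75.44 Y14.72
G1 X41.84 Y77.81
G1 X78.87 Y30.14
M5
G0 X112.86 Y125.52
M3 S859
G1 X75.19 Y171.10 F748
G1 X55.01 Y153.54
G1 X125.09 Y175.87
G1 X13.17 Y138.63
G1 X53.90 Y81.15
G1 X112.86 Y125.52
M5
G0 X0.00 Y0.00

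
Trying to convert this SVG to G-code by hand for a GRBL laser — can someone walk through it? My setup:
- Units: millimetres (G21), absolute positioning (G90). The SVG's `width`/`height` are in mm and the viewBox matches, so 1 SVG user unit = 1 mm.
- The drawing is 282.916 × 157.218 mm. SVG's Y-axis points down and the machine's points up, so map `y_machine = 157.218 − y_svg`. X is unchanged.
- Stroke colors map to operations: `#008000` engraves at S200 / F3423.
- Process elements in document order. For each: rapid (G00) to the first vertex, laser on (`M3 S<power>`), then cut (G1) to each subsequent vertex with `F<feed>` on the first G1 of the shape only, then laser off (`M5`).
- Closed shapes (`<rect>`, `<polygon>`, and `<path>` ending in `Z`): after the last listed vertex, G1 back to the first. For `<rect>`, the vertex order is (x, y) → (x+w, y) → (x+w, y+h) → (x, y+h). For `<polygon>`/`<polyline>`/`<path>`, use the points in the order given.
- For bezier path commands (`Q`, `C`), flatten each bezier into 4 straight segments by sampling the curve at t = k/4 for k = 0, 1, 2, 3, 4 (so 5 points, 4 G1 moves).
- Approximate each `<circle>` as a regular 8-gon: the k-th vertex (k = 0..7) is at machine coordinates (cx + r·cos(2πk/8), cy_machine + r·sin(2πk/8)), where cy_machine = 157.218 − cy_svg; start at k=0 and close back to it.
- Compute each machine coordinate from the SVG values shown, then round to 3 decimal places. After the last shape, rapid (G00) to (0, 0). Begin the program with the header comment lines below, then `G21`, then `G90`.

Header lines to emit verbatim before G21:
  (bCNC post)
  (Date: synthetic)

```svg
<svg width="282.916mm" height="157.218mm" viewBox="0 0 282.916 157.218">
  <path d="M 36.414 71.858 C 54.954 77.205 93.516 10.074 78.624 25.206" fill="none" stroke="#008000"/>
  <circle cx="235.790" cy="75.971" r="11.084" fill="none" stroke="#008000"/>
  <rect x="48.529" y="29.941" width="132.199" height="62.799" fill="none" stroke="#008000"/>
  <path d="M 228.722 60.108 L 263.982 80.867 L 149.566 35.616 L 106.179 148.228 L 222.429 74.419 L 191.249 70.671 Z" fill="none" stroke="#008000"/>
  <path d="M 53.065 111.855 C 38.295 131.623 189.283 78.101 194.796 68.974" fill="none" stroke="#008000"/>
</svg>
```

viewBox `0 0 282.916 157.218` with mm width/height → 1 unit = 1 mm. Flip: y_m = 157.218 − y_svg.

**Shape 1** — `<path>` cubic bezier, stroke `#008000` → engrave (S200, F3423). Control points (SVG): P0=(36.414,71.858), P1=(54.954,77.205), P2=(93.516,10.074), P3=(78.624,25.206); sampled at t=k/4. Machine vertices: (36.414,85.360) → (52.925,92.522) → (70.056,112.355) → (80.918,130.355) → (78.624,132.012). Open path.

**Shape 2** — `<circle>` circle, stroke `#008000` → engrave (S200, F3423). Machine vertices: (246.874,81.247) → (243.628,89.085) → (235.790,92.331) → (227.952,89.085) → (224.706,81.247) → (227.952,73.409) → (235.790,70.163) → (243.628,73.409) → (246.874,81.247). Closed: final G1 returns to the first vertex.

**Shape 3** — `<rect>` rectangle, stroke `#008000` → engrave (S200, F3423). Machine vertices: (48.529,127.277) → (180.728,127.277) → (180.728,64.478) → (48.529,64.478) → (48.529,127.277). Closed: final G1 returns to the first vertex.

**Shape 4** — `<path>` closed polygon, stroke `#008000` → engrave (S200, F3423). Machine vertices: (228.722,97.110) → (263.982,76.351) → (149.566,121.602) → (106.179,8.990) → (222.429,82.799) → (191.249,86.547) → (228.722,97.110). Closed: final G1 returns to the first vertex.

**Shape 5** — `<path>` cubic bezier, stroke `#008000` → engrave (S200, F3423). Control points (SVG): P0=(53.065,111.855), P1=(38.295,131.623), P2=(189.283,78.101), P3=(194.796,68.974); sampled at t=k/4. Machine vertices: (53.065,45.363) → (68.204,42.440) → (116.324,55.968) → (168.248,74.914) → (194.796,88.244). Open path.

(bCNC post)
(Date: synthetic)
G21
G90
G00 X36.414 Y85.360
M3 S200
G1 X52.925 Y92.522 F3423
G1 X70.056 Y112.355
G1 X80.918 Y130.355
G1 X78.624 Y132.012
M5
G00 X246.874 Y81.247
M3 S200
G1 X243.628 Y89.085 F3423
G1 X235.790 Y92.331
G1 X227.952 Y89.085
G1 X224.706 Y81.247
G1 X227.952 Y73.409
G1 X235.790 Y70.163
G1 X243.628 Y73.409
G1 X246.874 Y81.247
M5
G00 X48.529 Y127.277
M3 S200
G1 X180.728 Y127.277 F3423
G1 X180.728 Y64.478
G1 X48.529 Y64.478
G1 X48.529 Y127.277
M5
G00 X228.722 Y97.110
M3 S200
G1 X263.982 Y76.351 F3423
G1 X149.566 Y121.602
G1 X106.179 Y8.990
G1 X222.429 Y82.799
G1 X191.249 Y86.547
G1 X228.722 Y97.110
M5
G00 X53.065 Y45.363
M3 S200
G1 X68.204 Y42.440 F3423
G1 X116.324 Y55.968
G1 X168.248 Y74.914
G1 X194.796 Y88.244
M5
G00 X0.000 Y0.000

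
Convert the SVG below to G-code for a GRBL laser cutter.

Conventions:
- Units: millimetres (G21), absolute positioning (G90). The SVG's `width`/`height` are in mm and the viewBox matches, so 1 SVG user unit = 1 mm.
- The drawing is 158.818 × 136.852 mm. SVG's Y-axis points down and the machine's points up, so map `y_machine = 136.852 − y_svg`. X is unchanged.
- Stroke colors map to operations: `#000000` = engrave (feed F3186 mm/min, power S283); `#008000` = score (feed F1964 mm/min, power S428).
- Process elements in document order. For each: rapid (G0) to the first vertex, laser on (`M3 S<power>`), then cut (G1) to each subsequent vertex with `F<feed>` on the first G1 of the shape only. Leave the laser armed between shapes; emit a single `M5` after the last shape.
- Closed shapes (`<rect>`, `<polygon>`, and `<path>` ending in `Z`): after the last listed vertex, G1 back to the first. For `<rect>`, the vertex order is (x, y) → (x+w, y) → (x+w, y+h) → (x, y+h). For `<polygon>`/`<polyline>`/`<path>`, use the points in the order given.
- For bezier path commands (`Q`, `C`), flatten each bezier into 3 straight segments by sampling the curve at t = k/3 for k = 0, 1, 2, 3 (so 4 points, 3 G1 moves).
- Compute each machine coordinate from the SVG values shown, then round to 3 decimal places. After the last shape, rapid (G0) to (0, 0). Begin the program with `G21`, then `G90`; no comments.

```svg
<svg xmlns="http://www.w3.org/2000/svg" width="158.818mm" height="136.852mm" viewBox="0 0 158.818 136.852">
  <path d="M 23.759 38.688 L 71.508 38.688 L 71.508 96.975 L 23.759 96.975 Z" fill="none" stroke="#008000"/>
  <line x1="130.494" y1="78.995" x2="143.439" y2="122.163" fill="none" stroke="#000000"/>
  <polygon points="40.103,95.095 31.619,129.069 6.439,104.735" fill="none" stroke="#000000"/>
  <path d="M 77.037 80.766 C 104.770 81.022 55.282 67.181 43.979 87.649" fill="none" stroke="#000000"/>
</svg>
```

Since the viewBox matches the mm dimensions, user units are millimetres directly. The only transform is the Y-flip y_m = 136.852 − y_svg.

Shape 1 is a rectangle drawn with `<path>`. Its stroke #008000 means score at S428, F1964. After flipping Y the toolpath is (23.759,98.164) → (71.508,98.164) → (71.508,39.877) → (23.759,39.877) → (23.759,98.164), returning to the start.

Shape 2 is a line segment drawn with `<line>`. Its stroke #000000 means engrave at S283, F3186. After flipping Y the toolpath is (130.494,57.857) → (143.439,14.689).

Shape 3 is a regular polygon drawn with `<polygon>`. Its stroke #000000 means engrave at S283, F3186. After flipping Y the toolpath is (40.103,41.757) → (31.619,7.783) → (6.439,32.117) → (40.103,41.757), returning to the start.

Shape 4 is a cubic bezier drawn with `<path>`. Its stroke #000000 means engrave at S283, F3186. After flipping Y the toolpath is (77.037,56.086) → (83.304,58.736) → (63.736,60.027) → (43.979,49.203).

G21
G90
G0 X23.759 Y98.164
M3 S428
G1 X71.508 Y98.164 F1964
G1 X71.508 Y39.877
G1 X23.759 Y39.877
G1 X23.759 Y98.164
G0 X130.494 Y57.857
M3 S283
G1 X143.439 Y14.689 F3186
G0 X40.103 Y41.757
M3 S283
G1 X31.619 Y7.783 F3186
G1 X6.439 Y32.117
G1 X40.103 Y41.757
G0 X77.037 Y56.086
M3 S283
G1 X83.304 Y58.736 F3186
G1 X63.736 Y60.027
G1 X43.979 Y49.203
M5
G0 X0.000 Y0.000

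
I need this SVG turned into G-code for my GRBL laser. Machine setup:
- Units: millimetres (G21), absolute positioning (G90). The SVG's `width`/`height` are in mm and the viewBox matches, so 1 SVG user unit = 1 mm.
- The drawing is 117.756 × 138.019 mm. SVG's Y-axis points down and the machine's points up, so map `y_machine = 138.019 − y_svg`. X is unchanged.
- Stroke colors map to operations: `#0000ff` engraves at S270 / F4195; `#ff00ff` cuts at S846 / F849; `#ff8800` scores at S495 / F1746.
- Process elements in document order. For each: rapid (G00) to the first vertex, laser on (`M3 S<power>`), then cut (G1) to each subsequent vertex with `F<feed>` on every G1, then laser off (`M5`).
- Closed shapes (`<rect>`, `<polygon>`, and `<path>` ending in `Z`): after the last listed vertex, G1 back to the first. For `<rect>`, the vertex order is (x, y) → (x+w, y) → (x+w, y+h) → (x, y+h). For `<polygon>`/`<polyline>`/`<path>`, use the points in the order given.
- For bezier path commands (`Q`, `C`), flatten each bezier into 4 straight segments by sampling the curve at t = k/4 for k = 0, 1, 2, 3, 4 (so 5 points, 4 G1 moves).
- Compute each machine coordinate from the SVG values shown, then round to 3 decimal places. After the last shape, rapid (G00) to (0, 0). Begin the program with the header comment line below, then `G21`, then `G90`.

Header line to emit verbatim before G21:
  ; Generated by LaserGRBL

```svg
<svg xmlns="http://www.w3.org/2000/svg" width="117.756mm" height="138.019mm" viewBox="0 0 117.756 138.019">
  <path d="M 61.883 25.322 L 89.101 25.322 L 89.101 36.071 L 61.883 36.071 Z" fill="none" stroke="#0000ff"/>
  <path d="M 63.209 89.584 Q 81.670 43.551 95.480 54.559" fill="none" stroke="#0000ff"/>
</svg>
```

1 u = 1 mm; y_m = 138.019 − y.

[1] `<path>` rectangle, #0000ff→engrave S270 F4195: (61.883,112.697) → (89.101,112.697) → (89.101,101.948) → (61.883,101.948) → (61.883,112.697) (closed)

[2] `<path>` quadratic bezier, #0000ff→engrave S270 F4195: (63.209,48.435) → (72.149,67.886) → (80.507,80.208) → (88.284,85.399) → (95.480,83.460)

; Generated by LaserGRBL
G21
G90
G00 X61.883 Y112.697
M3 S270
G1 X89.101 Y112.697 F4195
G1 X89.101 Y101.948 F4195
G1 X61.883 Y101.948 F4195
G1 X61.883 Y112.697 F4195
M5
G00 X63.209 Y48.435
M3 S270
G1 X72.149 Y67.886 F4195
G1 X80.507 Y80.208 F4195
G1 X88.284 Y85.399 F4195
G1 X95.480 Y83.460 F4195
M5
G00 X0.000 Y0.000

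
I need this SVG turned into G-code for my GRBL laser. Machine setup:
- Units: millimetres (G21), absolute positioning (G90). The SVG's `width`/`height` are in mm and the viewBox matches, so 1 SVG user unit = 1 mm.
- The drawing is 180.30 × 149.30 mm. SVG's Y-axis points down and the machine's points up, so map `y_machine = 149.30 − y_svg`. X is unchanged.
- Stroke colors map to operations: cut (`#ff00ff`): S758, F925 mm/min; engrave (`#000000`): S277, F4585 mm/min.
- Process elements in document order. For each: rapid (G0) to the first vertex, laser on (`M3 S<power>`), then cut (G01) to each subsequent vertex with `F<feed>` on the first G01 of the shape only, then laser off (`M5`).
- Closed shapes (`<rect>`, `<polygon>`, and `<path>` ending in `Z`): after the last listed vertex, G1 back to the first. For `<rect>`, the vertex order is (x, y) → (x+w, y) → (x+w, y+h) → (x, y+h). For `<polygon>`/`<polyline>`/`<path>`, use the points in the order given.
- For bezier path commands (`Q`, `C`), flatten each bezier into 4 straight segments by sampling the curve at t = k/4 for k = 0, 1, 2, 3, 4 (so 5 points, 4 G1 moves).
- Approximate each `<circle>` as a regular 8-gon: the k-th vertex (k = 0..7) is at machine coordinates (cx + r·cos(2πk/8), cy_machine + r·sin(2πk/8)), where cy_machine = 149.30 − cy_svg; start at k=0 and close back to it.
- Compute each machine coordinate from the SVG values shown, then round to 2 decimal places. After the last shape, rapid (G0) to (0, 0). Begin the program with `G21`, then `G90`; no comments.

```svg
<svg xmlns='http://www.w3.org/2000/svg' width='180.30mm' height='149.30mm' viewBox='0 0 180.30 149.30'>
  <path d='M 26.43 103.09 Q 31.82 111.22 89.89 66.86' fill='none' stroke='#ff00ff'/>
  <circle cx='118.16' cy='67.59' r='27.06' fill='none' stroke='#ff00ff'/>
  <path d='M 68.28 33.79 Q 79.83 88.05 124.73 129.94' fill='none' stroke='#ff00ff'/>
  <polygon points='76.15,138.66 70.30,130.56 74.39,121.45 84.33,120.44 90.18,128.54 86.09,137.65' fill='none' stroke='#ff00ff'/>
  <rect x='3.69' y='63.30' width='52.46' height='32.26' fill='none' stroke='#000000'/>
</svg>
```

G21
G90
G0 X26.43 Y46.21
M3 S758
G01 X32.42 Y45.43 F925
G01 X44.99 Y51.20
G01 X64.15 Y63.54
G01 X89.89 Y82.44
M5
G0 X145.22 Y81.71
M3 S758
G01 X137.29 Y100.84 F925
G01 X118.16 Y108.77
G01 X99.03 Y100.84
G01 X91.10 Y81.71
G01 X99.03 Y62.58
G01 X118.16 Y54.65
G01 X137.29 Y62.58
G01 X145.22 Y81.71
M5
G0 X68.28 Y115.51
M3 S758
G01 X76.14 Y89.15 F925
G01 X88.17 Y64.34
G01 X104.36 Y41.08
G01 X124.73 Y19.36
M5
G0 X76.15 Y10.64
M3 S758
G01 X70.30 Y18.74 F925
G01 X74.39 Y27.85
G01 X84.33 Y28.86
G01 X90.18 Y20.76
G01 X86.09 Y11.65
G01 X76.15 Y10.64
M5
G0 X3.69 Y86.00
M3 S277
G01 X56.15 Y86.00 F4585
G01 X56.15 Y53.74
G01 X3.69 Y53.74
G01 X3.69 Y86.00
M5
G0 X0.00 Y0.00

viewBox `0 0 180.30 149.30` with mm width/height → 1 unit = 1 mm. Flip: y_m = 149.30 − y_svg.

**Shape 1** — `<path>` quadratic bezier, stroke `#ff00ff` → cut (S758, F925). Control points (SVG): P0=(26.43,103.09), P1=(31.82,111.22), P2=(89.89,66.86); sampled at t=k/4. Machine vertices: (26.43,46.21) → (32.42,45.43) → (44.99,51.20) → (64.15,63.54) → (89.89,82.44). Open path.

**Shape 2** — `<circle>` circle, stroke `#ff00ff` → cut (S758, F925). Machine vertices: (145.22,81.71) → (137.29,100.84) → (118.16,108.77) → (99.03,100.84) → (91.10,81.71) → (99.03,62.58) → (118.16,54.65) → (137.29,62.58) → (145.22,81.71). Closed: final G1 returns to the first vertex.

**Shape 3** — `<path>` quadratic bezier, stroke `#ff00ff` → cut (S758, F925). Control points (SVG): P0=(68.28,33.79), P1=(79.83,88.05), P2=(124.73,129.94); sampled at t=k/4. Machine vertices: (68.28,115.51) → (76.14,89.15) → (88.17,64.34) → (104.36,41.08) → (124.73,19.36). Open path.

**Shape 4** — `<polygon>` regular polygon, stroke `#ff00ff` → cut (S758, F925). Machine vertices: (76.15,10.64) → (70.30,18.74) → (74.39,27.85) → (84.33,28.86) → (90.18,20.76) → (86.09,11.65) → (76.15,10.64). Closed: final G1 returns to the first vertex.

**Shape 5** — `<rect>` rectangle, stroke `#000000` → engrave (S277, F4585). Machine vertices: (3.69,86.00) → (56.15,86.00) → (56.15,53.74) → (3.69,53.74) → (3.69,86.00). Closed: final G1 returns to the first vertex.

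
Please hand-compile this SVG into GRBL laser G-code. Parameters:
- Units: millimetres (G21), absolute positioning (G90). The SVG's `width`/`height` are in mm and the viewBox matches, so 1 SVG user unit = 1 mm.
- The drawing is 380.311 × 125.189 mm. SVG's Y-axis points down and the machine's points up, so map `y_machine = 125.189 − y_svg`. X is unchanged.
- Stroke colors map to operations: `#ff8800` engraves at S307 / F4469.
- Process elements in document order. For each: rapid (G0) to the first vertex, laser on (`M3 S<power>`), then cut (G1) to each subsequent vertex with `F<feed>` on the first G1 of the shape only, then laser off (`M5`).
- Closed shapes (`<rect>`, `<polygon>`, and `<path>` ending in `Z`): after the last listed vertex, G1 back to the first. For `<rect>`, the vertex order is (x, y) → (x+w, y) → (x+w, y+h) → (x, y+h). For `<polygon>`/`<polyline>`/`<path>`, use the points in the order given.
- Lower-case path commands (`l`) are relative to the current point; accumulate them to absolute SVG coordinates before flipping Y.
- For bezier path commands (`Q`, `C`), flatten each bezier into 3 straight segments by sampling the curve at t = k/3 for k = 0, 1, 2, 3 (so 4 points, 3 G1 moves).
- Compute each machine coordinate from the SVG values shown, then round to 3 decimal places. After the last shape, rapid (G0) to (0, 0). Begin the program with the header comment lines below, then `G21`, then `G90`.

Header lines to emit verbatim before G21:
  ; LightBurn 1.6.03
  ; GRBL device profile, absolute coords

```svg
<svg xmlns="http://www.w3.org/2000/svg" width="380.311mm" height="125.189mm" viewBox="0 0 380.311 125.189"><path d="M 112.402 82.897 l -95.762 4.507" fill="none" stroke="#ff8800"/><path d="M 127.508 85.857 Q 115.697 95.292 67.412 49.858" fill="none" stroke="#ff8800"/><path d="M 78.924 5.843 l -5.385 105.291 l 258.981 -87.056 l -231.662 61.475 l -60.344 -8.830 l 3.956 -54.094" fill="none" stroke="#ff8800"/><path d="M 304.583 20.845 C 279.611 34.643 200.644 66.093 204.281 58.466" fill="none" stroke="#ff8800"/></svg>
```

; LightBurn 1.6.03
; GRBL device profile, absolute coords
G21
G90
G0 X112.402 Y42.292
M3 S307
G1 X16.640 Y37.785 F4469
M5
G0 X127.508 Y39.332
M3 S307
G1 X115.581 Y39.139 F4469
G1 X95.549 Y51.138
G1 X67.412 Y75.331
M5
G0 X78.924 Y119.346
M3 S307
G1 X73.539 Y14.055 F4469
G1 X332.520 Y101.111
G1 X100.858 Y39.636
G1 X40.514 Y48.466
G1 X44.470 Y102.560
M5
G0 X304.583 Y104.344
M3 S307
G1 X266.672 Y86.763 F4469
G1 X223.119 Y70.021
G1 X204.281 Y66.723
M5
G0 X0.000 Y0.000

viewBox `0 0 380.311 125.189` with mm width/height → 1 unit = 1 mm. Flip: y_m = 125.189 − y_svg.

**Shape 1** — `<path>` line segment, stroke `#ff8800` → engrave (S307, F4469). Machine vertices: (112.402,42.292) → (16.640,37.785). Open path.

**Shape 2** — `<path>` quadratic bezier, stroke `#ff8800` → engrave (S307, F4469). Control points (SVG): P0=(127.508,85.857), P1=(115.697,95.292), P2=(67.412,49.858); sampled at t=k/3. Machine vertices: (127.508,39.332) → (115.581,39.139) → (95.549,51.138) → (67.412,75.331). Open path.

**Shape 3** — `<path>` open polyline, stroke `#ff8800` → engrave (S307, F4469). Machine vertices: (78.924,119.346) → (73.539,14.055) → (332.520,101.111) → (100.858,39.636) → (40.514,48.466) → (44.470,102.560). Open path.

**Shape 4** — `<path>` cubic bezier, stroke `#ff8800` → engrave (S307, F4469). Control points (SVG): P0=(304.583,20.845), P1=(279.611,34.643), P2=(200.644,66.093), P3=(204.281,58.466); sampled at t=k/3. Machine vertices: (304.583,104.344) → (266.672,86.763) → (223.119,70.021) → (204.281,66.723). Open path.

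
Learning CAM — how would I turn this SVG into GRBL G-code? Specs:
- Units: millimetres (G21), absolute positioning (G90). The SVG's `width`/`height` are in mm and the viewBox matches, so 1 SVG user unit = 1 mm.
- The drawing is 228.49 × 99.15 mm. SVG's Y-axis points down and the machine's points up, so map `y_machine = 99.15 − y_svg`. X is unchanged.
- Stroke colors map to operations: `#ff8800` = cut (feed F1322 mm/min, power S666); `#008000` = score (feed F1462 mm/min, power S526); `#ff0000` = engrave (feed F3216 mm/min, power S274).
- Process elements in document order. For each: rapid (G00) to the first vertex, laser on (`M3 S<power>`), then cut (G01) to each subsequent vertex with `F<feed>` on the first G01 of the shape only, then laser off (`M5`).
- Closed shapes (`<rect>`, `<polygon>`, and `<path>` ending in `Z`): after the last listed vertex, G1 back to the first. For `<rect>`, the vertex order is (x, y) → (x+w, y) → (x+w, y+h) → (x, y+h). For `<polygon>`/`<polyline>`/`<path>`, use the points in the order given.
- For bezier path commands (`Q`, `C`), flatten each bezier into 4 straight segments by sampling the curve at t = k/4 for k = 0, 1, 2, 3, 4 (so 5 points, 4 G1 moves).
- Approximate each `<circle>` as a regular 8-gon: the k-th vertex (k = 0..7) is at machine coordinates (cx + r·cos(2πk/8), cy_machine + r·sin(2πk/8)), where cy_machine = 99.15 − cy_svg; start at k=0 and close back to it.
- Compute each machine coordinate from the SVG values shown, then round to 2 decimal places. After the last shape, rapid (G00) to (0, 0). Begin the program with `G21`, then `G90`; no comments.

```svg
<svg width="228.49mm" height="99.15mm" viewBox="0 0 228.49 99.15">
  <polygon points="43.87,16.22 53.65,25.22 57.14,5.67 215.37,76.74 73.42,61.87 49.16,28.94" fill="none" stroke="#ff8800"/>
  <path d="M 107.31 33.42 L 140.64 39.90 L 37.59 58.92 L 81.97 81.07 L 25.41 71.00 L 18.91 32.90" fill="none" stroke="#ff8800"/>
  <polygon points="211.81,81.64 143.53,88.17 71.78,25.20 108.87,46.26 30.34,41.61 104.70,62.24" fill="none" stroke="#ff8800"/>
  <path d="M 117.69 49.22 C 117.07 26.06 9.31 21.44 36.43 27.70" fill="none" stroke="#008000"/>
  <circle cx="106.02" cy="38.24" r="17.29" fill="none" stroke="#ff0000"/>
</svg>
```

G21
G90
G00 X43.87 Y82.93
M3 S666
G01 X53.65 Y73.93 F1322
G01 X57.14 Y93.48
G01 X215.37 Y22.41
G01 X73.42 Y37.28
G01 X49.16 Y70.21
G01 X43.87 Y82.93
M5
G00 X107.31 Y65.73
M3 S666
G01 X140.64 Y59.25 F1322
G01 X37.59 Y40.23
G01 X81.97 Y18.08
G01 X25.41 Y28.15
G01 X18.91 Y66.25
M5
G00 X211.81 Y17.51
M3 S666
G01 X143.53 Y10.98 F1322
G01 X71.78 Y73.95
G01 X108.87 Y52.89
G01 X30.34 Y57.54
G01 X104.70 Y36.91
G01 X211.81 Y17.51
M5
G00 X117.69 Y49.93
M3 S526
G01 X100.92 Y63.94 F1462
G01 X66.66 Y71.72
G01 X37.60 Y73.99
G01 X36.43 Y71.45
M5
G00 X123.31 Y60.91
M3 S274
G01 X118.25 Y73.14 F3216
G01 X106.02 Y78.20
G01 X93.79 Y73.14
G01 X88.73 Y60.91
G01 X93.79 Y48.68
G01 X106.02 Y43.62
G01 X118.25 Y48.68
G01 X123.31 Y60.91
M5
G00 X0.00 Y0.00

1 u = 1 mm; y_m = 99.15 − y.

[1] `<polygon>` closed polygon, #ff8800→cut S666 F1322: (43.87,82.93) → (53.65,73.93) → (57.14,93.48) → (215.37,22.41) → (73.42,37.28) → (49.16,70.21) → (43.87,82.93) (closed)

[2] `<path>` open polyline, #ff8800→cut S666 F1322: (107.31,65.73) → (140.64,59.25) → (37.59,40.23) → (81.97,18.08) → (25.41,28.15) → (18.91,66.25)

[3] `<polygon>` closed polygon, #ff8800→cut S666 F1322: (211.81,17.51) → (143.53,10.98) → (71.78,73.95) → (108.87,52.89) → (30.34,57.54) → (104.70,36.91) → (211.81,17.51) (closed)

[4] `<path>` cubic bezier, #008000→score S526 F1462: (117.69,49.93) → (100.92,63.94) → (66.66,71.72) → (37.60,73.99) → (36.43,71.45)

[5] `<circle>` circle, #ff0000→engrave S274 F3216: (123.31,60.91) → (118.25,73.14) → (106.02,78.20) → (93.79,73.14) → (88.73,60.91) → (93.79,48.68) → (106.02,43.62) → (118.25,48.68) → (123.31,60.91) (closed)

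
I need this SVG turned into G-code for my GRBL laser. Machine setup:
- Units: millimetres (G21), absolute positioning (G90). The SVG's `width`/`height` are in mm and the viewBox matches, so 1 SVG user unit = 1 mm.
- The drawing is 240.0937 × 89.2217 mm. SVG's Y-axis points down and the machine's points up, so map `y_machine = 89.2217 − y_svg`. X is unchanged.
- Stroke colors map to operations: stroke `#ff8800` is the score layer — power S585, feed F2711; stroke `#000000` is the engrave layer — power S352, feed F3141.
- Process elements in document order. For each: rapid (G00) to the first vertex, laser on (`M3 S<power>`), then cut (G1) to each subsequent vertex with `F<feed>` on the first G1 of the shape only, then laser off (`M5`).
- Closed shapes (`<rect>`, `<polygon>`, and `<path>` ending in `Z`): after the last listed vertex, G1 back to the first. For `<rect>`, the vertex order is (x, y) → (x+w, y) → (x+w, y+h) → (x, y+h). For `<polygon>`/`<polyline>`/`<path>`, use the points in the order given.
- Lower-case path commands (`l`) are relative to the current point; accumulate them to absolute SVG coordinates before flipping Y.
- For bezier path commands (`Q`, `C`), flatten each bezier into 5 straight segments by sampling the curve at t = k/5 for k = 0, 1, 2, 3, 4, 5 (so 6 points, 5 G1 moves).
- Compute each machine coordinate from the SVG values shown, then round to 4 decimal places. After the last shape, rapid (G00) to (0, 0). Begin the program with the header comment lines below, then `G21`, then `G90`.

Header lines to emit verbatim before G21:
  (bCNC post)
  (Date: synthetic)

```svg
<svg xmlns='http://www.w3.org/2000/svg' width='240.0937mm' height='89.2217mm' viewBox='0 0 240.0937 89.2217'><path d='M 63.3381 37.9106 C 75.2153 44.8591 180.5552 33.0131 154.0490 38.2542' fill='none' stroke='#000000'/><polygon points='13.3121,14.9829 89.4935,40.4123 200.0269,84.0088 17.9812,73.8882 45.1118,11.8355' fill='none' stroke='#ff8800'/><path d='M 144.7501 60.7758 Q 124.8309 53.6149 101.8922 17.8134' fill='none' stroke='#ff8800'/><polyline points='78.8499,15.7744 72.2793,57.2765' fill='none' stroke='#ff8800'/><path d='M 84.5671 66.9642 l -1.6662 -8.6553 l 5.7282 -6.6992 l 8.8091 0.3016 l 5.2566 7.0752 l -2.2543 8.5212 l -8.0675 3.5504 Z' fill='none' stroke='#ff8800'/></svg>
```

1 u = 1 mm; y_m = 89.2217 − y.

[1] `<path>` cubic bezier, #000000→engrave S352 F3141: (63.3381,51.3111) → (79.8775,49.1103) → (108.0331,49.6978) → (136.9901,51.3514) → (155.9337,52.3488) → (154.0490,50.9675)

[2] `<polygon>` closed polygon, #ff8800→score S585 F2711: (13.3121,74.2388) → (89.4935,48.8094) → (200.0269,5.2129) → (17.9812,15.3335) → (45.1118,77.3862) → (13.3121,74.2388) (closed)

[3] `<path>` quadratic bezier, #ff8800→score S585 F2711: (144.7501,28.4459) → (136.6616,32.4559) → (128.3316,38.7571) → (119.7600,47.3496) → (110.9469,58.2333) → (101.8922,71.4083)

[4] `<polyline>` line segment, #ff8800→score S585 F2711: (78.8499,73.4473) → (72.2793,31.9452)

[5] `<path>` regular polygon, #ff8800→score S585 F2711: (84.5671,22.2575) → (82.9009,30.9128) → (88.6291,37.6120) → (97.4382,37.3104) → (102.6948,30.2352) → (100.4405,21.7140) → (92.3730,18.1636) → (84.5671,22.2575) (closed)

(bCNC post)
(Date: synthetic)
G21
G90
G00 X63.3381 Y51.3111
M3 S352
G1 X79.8775 Y49.1103 F3141
G1 X108.0331 Y49.6978
G1 X136.9901 Y51.3514
G1 X155.9337 Y52.3488
G1 X154.0490 Y50.9675
M5
G00 X13.3121 Y74.2388
M3 S585
G1 X89.4935 Y48.8094 F2711
G1 X200.0269 Y5.2129
G1 X17.9812 Y15.3335
G1 X45.1118 Y77.3862
G1 X13.3121 Y74.2388
M5
G00 X144.7501 Y28.4459
M3 S585
G1 X136.6616 Y32.4559 F2711
G1 X128.3316 Y38.7571
G1 X119.7600 Y47.3496
G1 X110.9469 Y58.2333
G1 X101.8922 Y71.4083
M5
G00 X78.8499 Y73.4473
M3 S585
G1 X72.2793 Y31.9452 F2711
M5
G00 X84.5671 Y22.2575
M3 S585
G1 X82.9009 Y30.9128 F2711
G1 X88.6291 Y37.6120
G1 X97.4382 Y37.3104
G1 X102.6948 Y30.2352
G1 X100.4405 Y21.7140
G1 X92.3730 Y18.1636
G1 X84.5671 Y22.2575
M5
G00 X0.0000 Y0.0000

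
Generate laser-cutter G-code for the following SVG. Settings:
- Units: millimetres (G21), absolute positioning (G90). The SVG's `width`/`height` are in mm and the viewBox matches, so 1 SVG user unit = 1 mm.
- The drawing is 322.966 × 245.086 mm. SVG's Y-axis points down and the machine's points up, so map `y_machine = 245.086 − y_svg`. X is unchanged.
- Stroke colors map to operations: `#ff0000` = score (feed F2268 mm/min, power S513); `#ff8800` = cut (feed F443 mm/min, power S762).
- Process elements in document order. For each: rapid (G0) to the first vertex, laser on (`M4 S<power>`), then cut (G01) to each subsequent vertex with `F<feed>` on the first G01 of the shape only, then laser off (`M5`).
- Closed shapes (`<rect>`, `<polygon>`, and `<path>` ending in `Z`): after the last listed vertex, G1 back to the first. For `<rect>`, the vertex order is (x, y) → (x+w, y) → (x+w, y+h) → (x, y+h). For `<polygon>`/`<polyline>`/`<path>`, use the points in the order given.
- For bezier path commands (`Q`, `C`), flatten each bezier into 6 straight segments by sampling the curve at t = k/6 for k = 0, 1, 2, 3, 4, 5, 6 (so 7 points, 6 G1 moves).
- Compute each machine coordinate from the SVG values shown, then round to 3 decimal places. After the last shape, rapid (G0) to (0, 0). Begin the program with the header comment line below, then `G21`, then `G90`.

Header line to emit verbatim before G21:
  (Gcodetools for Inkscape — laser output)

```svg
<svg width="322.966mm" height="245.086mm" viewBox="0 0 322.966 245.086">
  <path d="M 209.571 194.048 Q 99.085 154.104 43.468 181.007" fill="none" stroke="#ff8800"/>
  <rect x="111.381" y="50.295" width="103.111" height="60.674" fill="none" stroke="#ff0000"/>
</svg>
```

(Gcodetools for Inkscape — laser output)
G21
G90
G0 X209.571 Y51.038
M4 S762
G01 X174.266 Y62.496 F443
G01 X142.010 Y70.240
G01 X112.802 Y74.270
G01 X86.643 Y74.587
G01 X63.531 Y71.190
G01 X43.468 Y64.079
M5
G0 X111.381 Y194.791
M4 S513
G01 X214.492 Y194.791 F2268
G01 X214.492 Y134.117
G01 X111.381 Y134.117
G01 X111.381 Y194.791
M5
G0 X0.000 Y0.000

1 u = 1 mm; y_m = 245.086 − y.

[1] `<path>` quadratic bezier, #ff8800→cut S762 F443: (209.571,51.038) → (174.266,62.496) → (142.010,70.240) → (112.802,74.270) → (86.643,74.587) → (63.531,71.190) → (43.468,64.079)

[2] `<rect>` rectangle, #ff0000→score S513 F2268: (111.381,194.791) → (214.492,194.791) → (214.492,134.117) → (111.381,134.117) → (111.381,194.791) (closed)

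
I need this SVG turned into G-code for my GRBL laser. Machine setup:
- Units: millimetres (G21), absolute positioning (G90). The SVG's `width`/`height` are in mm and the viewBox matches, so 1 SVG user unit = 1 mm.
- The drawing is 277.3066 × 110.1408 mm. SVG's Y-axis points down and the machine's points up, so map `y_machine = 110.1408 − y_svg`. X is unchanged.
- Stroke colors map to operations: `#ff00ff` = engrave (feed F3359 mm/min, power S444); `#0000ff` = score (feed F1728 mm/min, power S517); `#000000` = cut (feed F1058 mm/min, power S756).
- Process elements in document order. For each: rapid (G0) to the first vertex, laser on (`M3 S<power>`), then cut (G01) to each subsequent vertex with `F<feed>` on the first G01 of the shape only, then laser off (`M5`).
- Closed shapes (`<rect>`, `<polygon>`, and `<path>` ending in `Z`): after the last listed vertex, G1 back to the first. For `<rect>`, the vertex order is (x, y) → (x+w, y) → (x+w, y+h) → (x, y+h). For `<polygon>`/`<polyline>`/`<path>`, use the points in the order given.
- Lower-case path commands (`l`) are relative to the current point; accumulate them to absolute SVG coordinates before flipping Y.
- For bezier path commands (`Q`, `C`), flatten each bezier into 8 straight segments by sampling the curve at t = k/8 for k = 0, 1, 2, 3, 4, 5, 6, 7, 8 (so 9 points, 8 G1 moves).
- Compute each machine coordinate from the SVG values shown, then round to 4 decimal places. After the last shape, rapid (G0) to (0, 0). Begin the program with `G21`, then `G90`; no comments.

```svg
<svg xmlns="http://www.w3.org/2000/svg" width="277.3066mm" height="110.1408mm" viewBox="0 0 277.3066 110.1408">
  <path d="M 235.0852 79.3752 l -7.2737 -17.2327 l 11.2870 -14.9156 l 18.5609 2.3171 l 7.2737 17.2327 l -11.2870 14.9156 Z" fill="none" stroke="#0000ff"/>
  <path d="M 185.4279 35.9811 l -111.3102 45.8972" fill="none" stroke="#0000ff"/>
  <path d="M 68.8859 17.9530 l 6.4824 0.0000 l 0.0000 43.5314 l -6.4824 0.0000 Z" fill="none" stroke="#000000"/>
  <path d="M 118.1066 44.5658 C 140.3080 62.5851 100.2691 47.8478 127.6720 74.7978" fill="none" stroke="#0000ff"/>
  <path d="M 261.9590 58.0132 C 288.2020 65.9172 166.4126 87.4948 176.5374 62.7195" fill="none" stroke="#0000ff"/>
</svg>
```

G21
G90
G0 X235.0852 Y30.7656
M3 S517
G01 X227.8115 Y47.9983 F1728
G01 X239.0985 Y62.9139
G01 X257.6594 Y60.5968
G01 X264.9331 Y43.3641
G01 X253.6461 Y28.4485
G01 X235.0852 Y30.7656
M5
G0 X185.4279 Y74.1597
M3 S517
G01 X74.1177 Y28.2625 F1728
M5
G0 X68.8859 Y92.1878
M3 S756
G01 X75.3683 Y92.1878 F1058
G01 X75.3683 Y48.6564
G01 X68.8859 Y48.6564
G01 X68.8859 Y92.1878
M5
G0 X118.1066 Y65.5750
M3 S517
G01 X123.7679 Y60.2078 F1728
G01 X125.1139 Y57.0392
G01 X123.6643 Y55.1967
G01 X120.9387 Y53.8080
G01 X118.4570 Y52.0007
G01 X117.7389 Y48.9023
G01 X120.3040 Y43.6406
G01 X127.6720 Y35.3430
M5
G0 X261.9590 Y52.1276
M3 S517
G01 X265.4079 Y48.6399 F1728
G01 X258.2593 Y44.5737
G01 X243.7940 Y40.6325
G01 X225.2925 Y37.5197
G01 X206.0355 Y35.9388
G01 X189.3035 Y36.5931
G01 X178.3773 Y40.1861
G01 X176.5374 Y47.4213
M5
G0 X0.0000 Y0.0000

Since the viewBox matches the mm dimensions, user units are millimetres directly. The only transform is the Y-flip y_m = 110.1408 − y_svg.

Shape 1 is a regular polygon drawn with `<path>`. Its stroke #0000ff means score at S517, F1728. After flipping Y the toolpath is (235.0852,30.7656) → (227.8115,47.9983) → (239.0985,62.9139) → (257.6594,60.5968) → (264.9331,43.3641) → (253.6461,28.4485) → (235.0852,30.7656), returning to the start.

Shape 2 is a line segment drawn with `<path>`. Its stroke #0000ff means score at S517, F1728. After flipping Y the toolpath is (185.4279,74.1597) → (74.1177,28.2625).

Shape 3 is a rectangle drawn with `<path>`. Its stroke #000000 means cut at S756, F1058. After flipping Y the toolpath is (68.8859,92.1878) → (75.3683,92.1878) → (75.3683,48.6564) → (68.8859,48.6564) → (68.8859,92.1878), returning to the start.

Shape 4 is a cubic bezier drawn with `<path>`. Its stroke #0000ff means score at S517, F1728. After flipping Y the toolpath is (118.1066,65.5750) → (123.7679,60.2078) → (125.1139,57.0392) → (123.6643,55.1967) → (120.9387,53.8080) → (118.4570,52.0007) → (117.7389,48.9023) → (120.3040,43.6406) → (127.6720,35.3430).

Shape 5 is a cubic bezier drawn with `<path>`. Its stroke #0000ff means score at S517, F1728. After flipping Y the toolpath is (261.9590,52.1276) → (265.4079,48.6399) → (258.2593,44.5737) → (243.7940,40.6325) → (225.2925,37.5197) → (206.0355,35.9388) → (189.3035,36.5931) → (178.3773,40.1861) → (176.5374,47.4213).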